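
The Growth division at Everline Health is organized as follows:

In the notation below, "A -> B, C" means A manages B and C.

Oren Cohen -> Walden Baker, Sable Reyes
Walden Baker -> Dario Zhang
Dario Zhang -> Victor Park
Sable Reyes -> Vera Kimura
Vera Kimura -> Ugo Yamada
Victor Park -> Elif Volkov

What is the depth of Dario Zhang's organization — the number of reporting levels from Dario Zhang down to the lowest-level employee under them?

The longest chain under Dario Zhang runs Dario Zhang → Victor Park → Elif Volkov, which is 2 levels below Dario Zhang.

2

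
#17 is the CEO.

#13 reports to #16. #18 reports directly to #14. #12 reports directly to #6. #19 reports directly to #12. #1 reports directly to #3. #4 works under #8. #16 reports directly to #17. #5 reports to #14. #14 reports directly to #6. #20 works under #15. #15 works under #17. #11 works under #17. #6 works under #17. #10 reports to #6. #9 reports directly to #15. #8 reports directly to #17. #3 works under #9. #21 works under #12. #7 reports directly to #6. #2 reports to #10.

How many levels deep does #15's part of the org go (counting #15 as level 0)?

3

The longest chain under #15 runs #15 → #9 → #3 → #1, which is 3 levels below #15.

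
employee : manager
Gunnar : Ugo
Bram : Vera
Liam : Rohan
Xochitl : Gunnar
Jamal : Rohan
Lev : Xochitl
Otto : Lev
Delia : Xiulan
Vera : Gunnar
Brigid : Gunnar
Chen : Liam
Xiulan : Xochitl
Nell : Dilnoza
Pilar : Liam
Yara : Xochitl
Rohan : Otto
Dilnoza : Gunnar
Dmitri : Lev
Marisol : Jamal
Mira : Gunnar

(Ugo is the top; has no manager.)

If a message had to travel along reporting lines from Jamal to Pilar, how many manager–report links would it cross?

Jamal is 1 level below Rohan, and Pilar is 2 levels below Rohan (their lowest common manager). The shortest path runs up from Jamal to Rohan and back down to Pilar: 1 + 2 = 3 links.

3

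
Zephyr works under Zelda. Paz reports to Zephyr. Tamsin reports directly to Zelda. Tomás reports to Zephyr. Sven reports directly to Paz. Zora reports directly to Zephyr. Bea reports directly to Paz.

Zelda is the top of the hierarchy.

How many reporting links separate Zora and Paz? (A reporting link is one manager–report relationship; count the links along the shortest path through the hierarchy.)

2

Zora is 1 level below Zephyr, and Paz is 1 level below Zephyr (their lowest common manager). The shortest path runs up from Zora to Zephyr and back down to Paz: 1 + 1 = 2 links.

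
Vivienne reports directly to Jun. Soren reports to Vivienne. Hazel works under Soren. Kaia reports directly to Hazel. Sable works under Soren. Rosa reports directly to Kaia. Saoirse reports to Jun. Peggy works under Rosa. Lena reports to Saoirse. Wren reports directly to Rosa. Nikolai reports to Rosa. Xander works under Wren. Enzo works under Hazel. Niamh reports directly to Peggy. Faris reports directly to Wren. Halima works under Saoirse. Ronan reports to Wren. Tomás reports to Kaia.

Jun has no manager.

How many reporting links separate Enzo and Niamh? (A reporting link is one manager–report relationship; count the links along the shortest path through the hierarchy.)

5

Enzo is 1 level below Hazel, and Niamh is 4 levels below Hazel (their lowest common manager). The shortest path runs up from Enzo to Hazel and back down to Niamh: 1 + 4 = 5 links.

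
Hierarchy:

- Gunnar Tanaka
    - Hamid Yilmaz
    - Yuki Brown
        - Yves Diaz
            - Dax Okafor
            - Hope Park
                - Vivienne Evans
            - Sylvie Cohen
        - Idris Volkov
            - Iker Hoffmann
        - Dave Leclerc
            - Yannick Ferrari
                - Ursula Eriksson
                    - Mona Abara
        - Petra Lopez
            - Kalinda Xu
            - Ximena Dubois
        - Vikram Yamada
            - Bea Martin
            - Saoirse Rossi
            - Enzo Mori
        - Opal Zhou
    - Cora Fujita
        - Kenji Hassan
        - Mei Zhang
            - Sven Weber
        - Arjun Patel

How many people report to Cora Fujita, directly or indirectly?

4

Cora Fujita directly manages Kenji Hassan, Mei Zhang, Arjun Patel. Kenji Hassan has no reports. Under Mei Zhang: Sven Weber (1). Arjun Patel has no reports. So Cora Fujita's organization is 3 direct reports plus everyone under them: 1 + 2 + 1 = 4.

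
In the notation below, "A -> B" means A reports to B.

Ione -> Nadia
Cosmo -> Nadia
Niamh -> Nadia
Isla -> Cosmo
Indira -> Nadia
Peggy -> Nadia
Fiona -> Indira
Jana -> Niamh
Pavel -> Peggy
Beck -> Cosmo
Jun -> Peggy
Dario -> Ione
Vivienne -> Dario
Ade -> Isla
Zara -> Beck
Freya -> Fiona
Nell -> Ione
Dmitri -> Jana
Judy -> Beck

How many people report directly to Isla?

Isla directly manages Ade. That is 1 direct report.

1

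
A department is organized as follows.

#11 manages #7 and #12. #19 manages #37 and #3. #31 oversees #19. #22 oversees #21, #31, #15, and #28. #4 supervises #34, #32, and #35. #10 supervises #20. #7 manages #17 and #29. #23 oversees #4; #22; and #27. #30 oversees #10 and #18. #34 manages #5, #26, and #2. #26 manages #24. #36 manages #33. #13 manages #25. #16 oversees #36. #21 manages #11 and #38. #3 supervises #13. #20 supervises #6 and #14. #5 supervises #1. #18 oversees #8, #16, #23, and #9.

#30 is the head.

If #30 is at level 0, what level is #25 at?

8

Chain from #25 up to #30: #25 → #13 → #3 → #19 → #31 → #22 → #23 → #18 → #30. That is 8 steps up, so #25 is 8 levels below #30.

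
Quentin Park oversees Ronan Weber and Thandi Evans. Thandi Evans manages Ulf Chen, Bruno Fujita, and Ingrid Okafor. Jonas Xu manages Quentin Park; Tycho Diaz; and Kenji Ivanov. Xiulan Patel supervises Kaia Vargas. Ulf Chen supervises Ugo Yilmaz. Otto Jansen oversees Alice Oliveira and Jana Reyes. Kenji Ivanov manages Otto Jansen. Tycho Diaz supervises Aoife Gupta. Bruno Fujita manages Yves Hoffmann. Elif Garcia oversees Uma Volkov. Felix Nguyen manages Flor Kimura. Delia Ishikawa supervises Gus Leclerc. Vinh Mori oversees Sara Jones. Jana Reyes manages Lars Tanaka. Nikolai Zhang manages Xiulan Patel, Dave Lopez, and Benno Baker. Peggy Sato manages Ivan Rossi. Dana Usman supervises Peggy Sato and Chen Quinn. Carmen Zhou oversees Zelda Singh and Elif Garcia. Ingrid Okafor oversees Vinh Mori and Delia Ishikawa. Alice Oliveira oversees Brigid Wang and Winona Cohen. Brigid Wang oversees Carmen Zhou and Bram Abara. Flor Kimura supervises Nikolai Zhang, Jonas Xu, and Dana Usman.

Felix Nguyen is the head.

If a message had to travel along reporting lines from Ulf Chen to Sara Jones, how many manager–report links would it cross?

Ulf Chen is 1 level below Thandi Evans, and Sara Jones is 3 levels below Thandi Evans (their lowest common manager). The shortest path runs up from Ulf Chen to Thandi Evans and back down to Sara Jones: 1 + 3 = 4 links.

4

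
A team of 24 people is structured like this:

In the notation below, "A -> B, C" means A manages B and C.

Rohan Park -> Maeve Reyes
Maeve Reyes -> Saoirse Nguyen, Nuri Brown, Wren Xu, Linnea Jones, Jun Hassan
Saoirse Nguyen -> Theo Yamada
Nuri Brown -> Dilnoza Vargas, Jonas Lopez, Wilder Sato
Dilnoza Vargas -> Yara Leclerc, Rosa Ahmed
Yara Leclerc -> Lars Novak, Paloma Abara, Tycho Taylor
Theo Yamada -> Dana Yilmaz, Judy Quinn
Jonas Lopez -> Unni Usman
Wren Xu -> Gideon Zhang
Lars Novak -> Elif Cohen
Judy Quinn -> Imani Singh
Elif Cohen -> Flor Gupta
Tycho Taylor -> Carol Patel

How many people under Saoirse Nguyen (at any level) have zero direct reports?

The people in Saoirse Nguyen's organization with no one reporting to them are Imani Singh, Dana Yilmaz. That is 2.

2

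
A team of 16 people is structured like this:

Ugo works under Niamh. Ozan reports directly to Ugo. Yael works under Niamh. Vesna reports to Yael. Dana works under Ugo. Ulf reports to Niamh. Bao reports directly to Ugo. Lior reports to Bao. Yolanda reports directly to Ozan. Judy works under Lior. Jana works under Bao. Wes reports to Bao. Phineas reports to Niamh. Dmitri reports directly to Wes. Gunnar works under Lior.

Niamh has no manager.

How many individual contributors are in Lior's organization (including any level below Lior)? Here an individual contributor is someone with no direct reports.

2

The people in Lior's organization with no one reporting to them are Gunnar, Judy. That is 2.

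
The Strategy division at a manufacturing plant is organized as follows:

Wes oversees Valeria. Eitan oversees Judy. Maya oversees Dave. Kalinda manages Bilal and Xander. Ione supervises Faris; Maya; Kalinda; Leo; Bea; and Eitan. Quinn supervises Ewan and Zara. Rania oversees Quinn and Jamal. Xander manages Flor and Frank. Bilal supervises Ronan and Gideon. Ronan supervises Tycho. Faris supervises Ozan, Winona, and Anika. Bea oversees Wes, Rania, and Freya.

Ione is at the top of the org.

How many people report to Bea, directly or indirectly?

Bea directly manages Wes, Rania, Freya. Under Wes: Valeria (1). Under Rania: Jamal, Quinn, Zara, Ewan (4). Freya has no reports. So Bea's organization is 3 direct reports plus everyone under them: 2 + 5 + 1 = 8.

8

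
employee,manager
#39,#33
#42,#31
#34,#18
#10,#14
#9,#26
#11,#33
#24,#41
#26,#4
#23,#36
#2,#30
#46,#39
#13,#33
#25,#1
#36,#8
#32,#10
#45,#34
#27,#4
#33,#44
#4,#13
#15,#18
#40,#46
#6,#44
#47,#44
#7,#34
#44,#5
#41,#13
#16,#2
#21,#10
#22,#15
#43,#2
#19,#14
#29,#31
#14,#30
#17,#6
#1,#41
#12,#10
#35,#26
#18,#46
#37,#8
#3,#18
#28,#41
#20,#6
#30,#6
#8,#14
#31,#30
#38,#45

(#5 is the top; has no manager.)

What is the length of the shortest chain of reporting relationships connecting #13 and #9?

#9 is in #13's organization: the chain from #9 up to #13 is #9 → #26 → #4 → #13, which is 3 links.

3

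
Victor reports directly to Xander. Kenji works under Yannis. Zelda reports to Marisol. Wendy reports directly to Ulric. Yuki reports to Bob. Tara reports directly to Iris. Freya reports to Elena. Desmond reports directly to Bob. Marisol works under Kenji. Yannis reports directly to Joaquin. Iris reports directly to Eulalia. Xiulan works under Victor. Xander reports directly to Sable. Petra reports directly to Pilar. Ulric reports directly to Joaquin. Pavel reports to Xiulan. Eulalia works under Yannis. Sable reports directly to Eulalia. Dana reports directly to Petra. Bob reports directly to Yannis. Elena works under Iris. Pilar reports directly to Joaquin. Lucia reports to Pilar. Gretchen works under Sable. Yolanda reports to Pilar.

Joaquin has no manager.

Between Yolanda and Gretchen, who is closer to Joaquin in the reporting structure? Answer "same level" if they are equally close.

Yolanda is 2 levels below Joaquin; Gretchen is 4. Yolanda is higher.

Yolanda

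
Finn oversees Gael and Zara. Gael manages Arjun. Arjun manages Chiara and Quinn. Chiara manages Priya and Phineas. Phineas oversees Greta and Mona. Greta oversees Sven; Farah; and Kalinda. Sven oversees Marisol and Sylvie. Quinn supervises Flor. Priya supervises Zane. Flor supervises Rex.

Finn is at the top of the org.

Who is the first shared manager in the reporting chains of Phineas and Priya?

Phineas's chain of managers is Chiara, Arjun, Gael, Finn. Priya's chain of managers is Chiara, Arjun, Gael, Finn. The first manager that appears in both chains is Chiara.

Chiara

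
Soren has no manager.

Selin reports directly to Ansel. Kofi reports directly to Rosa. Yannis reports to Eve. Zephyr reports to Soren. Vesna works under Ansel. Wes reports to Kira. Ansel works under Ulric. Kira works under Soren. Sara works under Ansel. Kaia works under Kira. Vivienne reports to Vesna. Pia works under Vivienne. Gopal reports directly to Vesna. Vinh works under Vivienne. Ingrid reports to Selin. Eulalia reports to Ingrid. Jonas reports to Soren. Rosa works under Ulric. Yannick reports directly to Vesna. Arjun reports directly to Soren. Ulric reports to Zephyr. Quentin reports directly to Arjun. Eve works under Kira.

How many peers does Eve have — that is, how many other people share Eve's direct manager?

2

Eve reports to Kira. Kira's other direct reports are Wes, Kaia — 2 peers.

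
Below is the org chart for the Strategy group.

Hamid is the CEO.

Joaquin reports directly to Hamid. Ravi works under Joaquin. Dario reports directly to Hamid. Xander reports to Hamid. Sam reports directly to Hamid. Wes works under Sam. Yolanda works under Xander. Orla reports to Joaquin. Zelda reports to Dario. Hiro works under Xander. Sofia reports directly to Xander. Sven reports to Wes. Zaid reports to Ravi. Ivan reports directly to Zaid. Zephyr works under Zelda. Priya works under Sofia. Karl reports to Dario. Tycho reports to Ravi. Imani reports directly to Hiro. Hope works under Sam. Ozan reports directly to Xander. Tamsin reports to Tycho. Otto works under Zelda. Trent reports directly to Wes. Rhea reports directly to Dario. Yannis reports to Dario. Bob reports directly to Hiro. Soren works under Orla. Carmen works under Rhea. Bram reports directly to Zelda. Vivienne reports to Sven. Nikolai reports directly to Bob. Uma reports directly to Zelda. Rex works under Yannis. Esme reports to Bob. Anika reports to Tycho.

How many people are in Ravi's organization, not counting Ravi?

5

Ravi directly manages Zaid, Tycho. Under Zaid: Ivan (1). Under Tycho: Anika, Tamsin (2). So Ravi's organization is 2 direct reports plus everyone under them: 2 + 3 = 5.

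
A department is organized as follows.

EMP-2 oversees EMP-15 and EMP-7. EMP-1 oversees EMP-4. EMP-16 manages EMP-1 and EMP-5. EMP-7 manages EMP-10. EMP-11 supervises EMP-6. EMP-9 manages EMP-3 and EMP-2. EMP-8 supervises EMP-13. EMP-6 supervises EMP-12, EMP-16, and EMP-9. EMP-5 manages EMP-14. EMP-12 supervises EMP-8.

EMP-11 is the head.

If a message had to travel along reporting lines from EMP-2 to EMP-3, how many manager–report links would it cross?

EMP-2 is 1 level below EMP-9, and EMP-3 is 1 level below EMP-9 (their lowest common manager). The shortest path runs up from EMP-2 to EMP-9 and back down to EMP-3: 1 + 1 = 2 links.

2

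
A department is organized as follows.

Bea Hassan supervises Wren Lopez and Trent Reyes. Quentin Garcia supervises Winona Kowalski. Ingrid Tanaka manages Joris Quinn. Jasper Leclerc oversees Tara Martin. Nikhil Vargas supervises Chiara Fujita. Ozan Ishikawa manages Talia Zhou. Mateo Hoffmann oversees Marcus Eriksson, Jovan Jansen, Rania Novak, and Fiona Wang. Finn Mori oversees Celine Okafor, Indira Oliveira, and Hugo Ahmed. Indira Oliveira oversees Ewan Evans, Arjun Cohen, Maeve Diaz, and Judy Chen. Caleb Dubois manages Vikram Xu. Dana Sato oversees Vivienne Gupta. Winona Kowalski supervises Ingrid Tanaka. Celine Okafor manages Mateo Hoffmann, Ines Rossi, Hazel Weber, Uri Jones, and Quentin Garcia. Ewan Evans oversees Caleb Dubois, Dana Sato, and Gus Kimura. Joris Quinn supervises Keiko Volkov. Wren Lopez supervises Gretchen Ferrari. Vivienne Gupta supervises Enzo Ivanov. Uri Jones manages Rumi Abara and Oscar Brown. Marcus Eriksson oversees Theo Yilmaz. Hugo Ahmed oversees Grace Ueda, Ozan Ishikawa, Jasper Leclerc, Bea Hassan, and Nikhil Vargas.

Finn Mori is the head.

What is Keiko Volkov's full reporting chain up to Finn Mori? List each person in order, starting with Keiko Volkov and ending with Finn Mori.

Keiko Volkov reports to Joris Quinn. Joris Quinn reports to Ingrid Tanaka. Ingrid Tanaka reports to Winona Kowalski. Winona Kowalski reports to Quentin Garcia. Quentin Garcia reports to Celine Okafor. Celine Okafor reports to Finn Mori. Finn Mori is at the top.

Keiko Volkov -> Joris Quinn -> Ingrid Tanaka -> Winona Kowalski -> Quentin Garcia -> Celine Okafor -> Finn Mori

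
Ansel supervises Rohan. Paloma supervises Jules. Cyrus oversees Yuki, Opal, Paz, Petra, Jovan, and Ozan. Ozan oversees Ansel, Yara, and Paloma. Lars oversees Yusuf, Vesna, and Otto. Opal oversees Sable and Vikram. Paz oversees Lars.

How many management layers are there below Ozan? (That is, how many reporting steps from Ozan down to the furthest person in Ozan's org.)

2

The longest chain under Ozan runs Ozan → Ansel → Rohan, which is 2 levels below Ozan.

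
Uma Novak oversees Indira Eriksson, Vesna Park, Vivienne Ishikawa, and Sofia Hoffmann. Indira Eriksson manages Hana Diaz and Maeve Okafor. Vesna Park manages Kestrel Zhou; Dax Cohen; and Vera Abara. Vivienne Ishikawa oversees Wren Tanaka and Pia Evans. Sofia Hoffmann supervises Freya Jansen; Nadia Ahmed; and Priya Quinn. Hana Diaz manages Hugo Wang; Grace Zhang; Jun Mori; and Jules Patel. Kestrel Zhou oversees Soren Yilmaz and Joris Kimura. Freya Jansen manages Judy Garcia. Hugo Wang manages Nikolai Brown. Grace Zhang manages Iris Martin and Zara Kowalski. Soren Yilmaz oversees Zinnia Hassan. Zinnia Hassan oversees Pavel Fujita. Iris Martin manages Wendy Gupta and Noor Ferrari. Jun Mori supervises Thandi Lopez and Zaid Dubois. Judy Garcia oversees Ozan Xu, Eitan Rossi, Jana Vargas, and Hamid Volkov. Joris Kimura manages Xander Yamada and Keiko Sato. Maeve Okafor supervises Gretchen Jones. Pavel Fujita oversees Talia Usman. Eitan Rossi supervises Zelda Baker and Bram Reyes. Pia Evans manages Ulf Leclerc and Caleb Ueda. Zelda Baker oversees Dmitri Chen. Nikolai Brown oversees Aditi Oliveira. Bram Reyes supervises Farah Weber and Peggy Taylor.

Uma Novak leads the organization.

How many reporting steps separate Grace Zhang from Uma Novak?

Chain from Grace Zhang up to Uma Novak: Grace Zhang → Hana Diaz → Indira Eriksson → Uma Novak. That is 3 steps up, so Grace Zhang is 3 levels below Uma Novak.

3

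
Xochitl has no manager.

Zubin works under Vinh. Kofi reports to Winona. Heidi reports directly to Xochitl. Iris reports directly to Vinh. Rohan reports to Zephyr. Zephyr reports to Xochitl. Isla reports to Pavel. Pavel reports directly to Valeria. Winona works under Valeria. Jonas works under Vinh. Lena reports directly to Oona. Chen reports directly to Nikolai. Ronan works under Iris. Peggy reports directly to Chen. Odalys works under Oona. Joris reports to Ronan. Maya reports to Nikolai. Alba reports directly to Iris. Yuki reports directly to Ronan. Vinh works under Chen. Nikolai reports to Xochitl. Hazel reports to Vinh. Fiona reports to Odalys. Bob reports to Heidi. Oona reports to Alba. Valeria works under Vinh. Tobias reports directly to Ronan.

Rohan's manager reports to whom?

Xochitl

Rohan reports to Zephyr, and Zephyr reports to Xochitl. So Rohan's skip-level manager is Xochitl.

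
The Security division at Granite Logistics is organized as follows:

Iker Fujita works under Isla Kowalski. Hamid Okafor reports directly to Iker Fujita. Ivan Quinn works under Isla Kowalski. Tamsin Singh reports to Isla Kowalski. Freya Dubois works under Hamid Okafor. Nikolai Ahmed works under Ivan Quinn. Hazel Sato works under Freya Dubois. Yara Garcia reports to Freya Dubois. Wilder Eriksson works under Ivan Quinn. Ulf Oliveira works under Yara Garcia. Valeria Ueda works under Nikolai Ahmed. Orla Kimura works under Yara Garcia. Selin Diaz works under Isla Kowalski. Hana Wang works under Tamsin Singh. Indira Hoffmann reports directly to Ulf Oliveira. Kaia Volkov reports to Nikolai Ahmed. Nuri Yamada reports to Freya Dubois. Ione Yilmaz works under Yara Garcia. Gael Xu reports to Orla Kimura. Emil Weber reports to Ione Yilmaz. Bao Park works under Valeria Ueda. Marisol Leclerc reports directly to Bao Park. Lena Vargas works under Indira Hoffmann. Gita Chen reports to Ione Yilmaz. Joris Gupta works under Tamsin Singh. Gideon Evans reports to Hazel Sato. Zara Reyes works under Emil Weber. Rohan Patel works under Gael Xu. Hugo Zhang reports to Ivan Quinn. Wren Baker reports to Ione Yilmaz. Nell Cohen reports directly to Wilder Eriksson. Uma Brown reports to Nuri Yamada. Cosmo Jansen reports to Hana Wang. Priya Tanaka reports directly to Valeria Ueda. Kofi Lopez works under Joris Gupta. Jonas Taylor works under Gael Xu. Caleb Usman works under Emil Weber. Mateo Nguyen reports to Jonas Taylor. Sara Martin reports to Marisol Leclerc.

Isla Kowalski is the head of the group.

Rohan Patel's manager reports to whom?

Rohan Patel reports to Gael Xu, and Gael Xu reports to Orla Kimura. So Rohan Patel's skip-level manager is Orla Kimura.

Orla Kimura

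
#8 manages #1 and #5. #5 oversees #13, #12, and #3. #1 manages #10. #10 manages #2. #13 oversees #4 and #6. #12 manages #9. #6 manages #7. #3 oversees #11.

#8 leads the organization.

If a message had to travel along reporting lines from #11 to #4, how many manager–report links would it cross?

#11 is 2 levels below #5, and #4 is 2 levels below #5 (their lowest common manager). The shortest path runs up from #11 to #5 and back down to #4: 2 + 2 = 4 links.

4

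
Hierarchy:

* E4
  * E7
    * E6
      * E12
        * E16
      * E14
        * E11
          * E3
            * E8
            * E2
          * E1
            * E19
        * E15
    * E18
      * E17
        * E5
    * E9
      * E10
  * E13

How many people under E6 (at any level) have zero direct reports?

The people in E6's organization with no one reporting to them are E15, E19, E2, E8, E16. That is 5.

5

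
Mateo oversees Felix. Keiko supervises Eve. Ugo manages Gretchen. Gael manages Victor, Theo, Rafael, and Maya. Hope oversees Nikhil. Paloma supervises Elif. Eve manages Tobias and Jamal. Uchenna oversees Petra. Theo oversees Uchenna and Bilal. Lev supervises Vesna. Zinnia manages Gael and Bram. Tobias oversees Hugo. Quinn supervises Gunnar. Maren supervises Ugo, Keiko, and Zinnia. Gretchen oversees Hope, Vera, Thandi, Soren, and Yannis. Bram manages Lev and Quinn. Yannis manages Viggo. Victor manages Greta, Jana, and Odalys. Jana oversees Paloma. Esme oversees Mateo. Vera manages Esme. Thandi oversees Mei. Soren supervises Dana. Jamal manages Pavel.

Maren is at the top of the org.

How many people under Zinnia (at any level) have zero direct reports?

The people in Zinnia's organization with no one reporting to them are Gunnar, Vesna, Maya, Rafael, Bilal, Petra, Greta, Odalys, Elif. That is 9.

9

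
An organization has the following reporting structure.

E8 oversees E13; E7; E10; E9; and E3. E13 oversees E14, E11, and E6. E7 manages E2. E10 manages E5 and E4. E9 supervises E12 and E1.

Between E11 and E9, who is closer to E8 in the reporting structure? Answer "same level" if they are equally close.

E11 is 2 levels below E8; E9 is 1. E9 is higher.

E9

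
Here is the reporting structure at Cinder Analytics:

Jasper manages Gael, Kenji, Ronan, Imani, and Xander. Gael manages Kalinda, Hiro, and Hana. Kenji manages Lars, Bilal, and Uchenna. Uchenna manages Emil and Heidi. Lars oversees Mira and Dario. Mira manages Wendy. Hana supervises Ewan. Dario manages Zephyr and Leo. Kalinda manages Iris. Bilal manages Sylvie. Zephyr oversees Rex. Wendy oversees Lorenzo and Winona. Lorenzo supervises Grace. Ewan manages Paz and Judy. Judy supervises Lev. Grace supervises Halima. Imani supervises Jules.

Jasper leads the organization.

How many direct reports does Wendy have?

2

Wendy directly manages Lorenzo, Winona. That is 2 direct reports.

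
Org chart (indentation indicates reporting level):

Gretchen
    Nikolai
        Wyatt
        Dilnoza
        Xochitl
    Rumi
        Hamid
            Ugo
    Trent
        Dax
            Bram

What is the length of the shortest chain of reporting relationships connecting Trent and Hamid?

Trent is 1 level below Gretchen, and Hamid is 2 levels below Gretchen (their lowest common manager). The shortest path runs up from Trent to Gretchen and back down to Hamid: 1 + 2 = 3 links.

3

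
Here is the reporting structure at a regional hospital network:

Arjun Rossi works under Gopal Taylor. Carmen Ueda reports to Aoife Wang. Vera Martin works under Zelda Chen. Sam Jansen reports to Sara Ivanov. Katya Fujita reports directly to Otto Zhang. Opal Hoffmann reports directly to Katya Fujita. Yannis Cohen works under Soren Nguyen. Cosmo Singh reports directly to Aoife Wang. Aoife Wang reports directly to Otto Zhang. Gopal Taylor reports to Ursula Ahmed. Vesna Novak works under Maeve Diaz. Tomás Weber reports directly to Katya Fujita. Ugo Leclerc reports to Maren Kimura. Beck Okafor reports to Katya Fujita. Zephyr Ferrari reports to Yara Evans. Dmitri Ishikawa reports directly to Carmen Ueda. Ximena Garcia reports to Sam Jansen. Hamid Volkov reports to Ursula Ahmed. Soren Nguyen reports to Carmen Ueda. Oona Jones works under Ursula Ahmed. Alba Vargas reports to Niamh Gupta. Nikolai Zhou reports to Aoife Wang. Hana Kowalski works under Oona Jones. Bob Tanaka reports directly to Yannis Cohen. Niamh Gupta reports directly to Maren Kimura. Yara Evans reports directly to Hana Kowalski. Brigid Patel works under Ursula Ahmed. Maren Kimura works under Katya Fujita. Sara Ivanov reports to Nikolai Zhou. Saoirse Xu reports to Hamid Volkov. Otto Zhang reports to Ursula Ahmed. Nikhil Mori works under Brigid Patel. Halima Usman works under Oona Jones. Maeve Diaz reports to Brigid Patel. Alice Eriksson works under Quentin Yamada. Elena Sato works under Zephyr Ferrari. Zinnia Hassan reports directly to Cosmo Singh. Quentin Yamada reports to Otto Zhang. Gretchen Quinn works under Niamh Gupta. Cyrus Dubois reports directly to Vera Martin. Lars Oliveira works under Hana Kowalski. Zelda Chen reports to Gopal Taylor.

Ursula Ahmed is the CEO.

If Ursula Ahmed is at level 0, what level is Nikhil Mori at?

Chain from Nikhil Mori up to Ursula Ahmed: Nikhil Mori → Brigid Patel → Ursula Ahmed. That is 2 steps up, so Nikhil Mori is 2 levels below Ursula Ahmed.

2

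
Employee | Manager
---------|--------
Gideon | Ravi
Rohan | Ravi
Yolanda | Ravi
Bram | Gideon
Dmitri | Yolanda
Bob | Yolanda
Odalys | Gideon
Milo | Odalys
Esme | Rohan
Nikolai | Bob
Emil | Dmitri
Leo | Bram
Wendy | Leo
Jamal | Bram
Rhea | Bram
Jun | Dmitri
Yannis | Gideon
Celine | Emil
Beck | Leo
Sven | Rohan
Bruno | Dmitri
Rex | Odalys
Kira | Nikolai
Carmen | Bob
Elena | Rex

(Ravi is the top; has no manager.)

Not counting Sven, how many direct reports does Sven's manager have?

Sven reports to Rohan. Rohan's other direct reports are Esme — 1 peer.

1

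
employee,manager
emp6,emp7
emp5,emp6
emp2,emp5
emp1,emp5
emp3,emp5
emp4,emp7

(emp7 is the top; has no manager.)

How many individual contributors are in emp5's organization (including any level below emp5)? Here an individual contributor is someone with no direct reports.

3

The people in emp5's organization with no one reporting to them are emp3, emp1, emp2. That is 3.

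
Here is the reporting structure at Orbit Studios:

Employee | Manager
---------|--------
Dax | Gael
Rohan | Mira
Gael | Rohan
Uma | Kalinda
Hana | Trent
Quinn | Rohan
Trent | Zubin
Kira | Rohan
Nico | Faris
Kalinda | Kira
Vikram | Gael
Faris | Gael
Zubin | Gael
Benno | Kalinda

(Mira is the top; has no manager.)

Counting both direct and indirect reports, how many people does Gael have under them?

7

Gael directly manages Dax, Vikram, Faris, Zubin. Dax has no reports. Vikram has no reports. Under Faris: Nico (1). Under Zubin: Trent, Hana (2). So Gael's organization is 4 direct reports plus everyone under them: 1 + 1 + 2 + 3 = 7.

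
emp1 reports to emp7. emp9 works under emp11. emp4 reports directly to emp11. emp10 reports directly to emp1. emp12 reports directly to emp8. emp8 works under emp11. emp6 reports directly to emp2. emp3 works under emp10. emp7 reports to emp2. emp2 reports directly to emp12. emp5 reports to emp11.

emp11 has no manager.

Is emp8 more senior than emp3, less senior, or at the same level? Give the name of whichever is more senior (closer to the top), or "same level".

emp8 is 1 level below emp11; emp3 is 7. emp8 is higher.

emp8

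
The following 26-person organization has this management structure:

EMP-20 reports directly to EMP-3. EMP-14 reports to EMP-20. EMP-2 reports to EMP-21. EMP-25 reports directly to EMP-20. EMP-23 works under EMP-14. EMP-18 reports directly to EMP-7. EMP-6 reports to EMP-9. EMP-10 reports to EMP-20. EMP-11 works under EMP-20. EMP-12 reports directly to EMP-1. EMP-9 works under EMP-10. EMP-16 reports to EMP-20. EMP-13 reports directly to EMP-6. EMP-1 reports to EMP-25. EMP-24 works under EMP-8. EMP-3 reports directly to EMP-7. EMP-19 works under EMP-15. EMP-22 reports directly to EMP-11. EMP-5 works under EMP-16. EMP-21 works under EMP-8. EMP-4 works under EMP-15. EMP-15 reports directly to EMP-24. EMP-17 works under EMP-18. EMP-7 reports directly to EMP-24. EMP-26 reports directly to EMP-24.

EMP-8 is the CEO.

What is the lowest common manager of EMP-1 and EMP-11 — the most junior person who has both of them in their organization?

EMP-1's chain of managers is EMP-25, EMP-20, EMP-3, EMP-7, EMP-24, EMP-8. EMP-11's chain of managers is EMP-20, EMP-3, EMP-7, EMP-24, EMP-8. The first manager that appears in both chains is EMP-20.

EMP-20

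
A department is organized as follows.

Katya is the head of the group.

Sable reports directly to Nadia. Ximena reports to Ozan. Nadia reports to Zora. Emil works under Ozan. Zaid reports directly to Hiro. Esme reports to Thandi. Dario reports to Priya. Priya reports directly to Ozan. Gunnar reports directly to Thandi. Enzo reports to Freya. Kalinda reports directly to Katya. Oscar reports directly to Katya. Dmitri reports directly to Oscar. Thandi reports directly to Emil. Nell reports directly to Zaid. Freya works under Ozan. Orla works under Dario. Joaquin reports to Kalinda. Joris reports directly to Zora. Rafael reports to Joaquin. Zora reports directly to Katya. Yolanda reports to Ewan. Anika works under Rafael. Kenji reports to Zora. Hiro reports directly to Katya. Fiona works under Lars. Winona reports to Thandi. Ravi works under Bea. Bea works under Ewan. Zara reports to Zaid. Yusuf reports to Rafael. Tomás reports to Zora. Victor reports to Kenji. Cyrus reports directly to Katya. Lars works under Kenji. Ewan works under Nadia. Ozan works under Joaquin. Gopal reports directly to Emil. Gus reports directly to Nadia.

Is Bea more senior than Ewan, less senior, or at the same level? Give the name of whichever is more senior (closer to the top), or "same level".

Bea is 4 levels below Katya; Ewan is 3. Ewan is higher.

Ewan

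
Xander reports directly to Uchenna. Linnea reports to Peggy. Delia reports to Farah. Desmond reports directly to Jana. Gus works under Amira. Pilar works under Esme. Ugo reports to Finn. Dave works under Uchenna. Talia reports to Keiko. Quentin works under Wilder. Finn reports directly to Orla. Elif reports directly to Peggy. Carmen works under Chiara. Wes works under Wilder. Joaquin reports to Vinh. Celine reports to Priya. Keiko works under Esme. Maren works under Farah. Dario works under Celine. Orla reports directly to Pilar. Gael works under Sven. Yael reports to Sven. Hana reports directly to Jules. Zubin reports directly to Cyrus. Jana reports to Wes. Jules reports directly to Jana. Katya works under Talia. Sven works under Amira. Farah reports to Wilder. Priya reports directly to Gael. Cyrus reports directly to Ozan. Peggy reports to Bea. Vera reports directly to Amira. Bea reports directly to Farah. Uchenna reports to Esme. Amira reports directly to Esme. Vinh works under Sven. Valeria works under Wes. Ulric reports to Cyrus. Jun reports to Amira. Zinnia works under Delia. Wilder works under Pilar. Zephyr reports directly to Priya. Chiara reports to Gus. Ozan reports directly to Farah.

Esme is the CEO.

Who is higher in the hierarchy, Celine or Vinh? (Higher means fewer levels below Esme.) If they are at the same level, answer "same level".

Vinh

Celine is 5 levels below Esme; Vinh is 3. Vinh is higher.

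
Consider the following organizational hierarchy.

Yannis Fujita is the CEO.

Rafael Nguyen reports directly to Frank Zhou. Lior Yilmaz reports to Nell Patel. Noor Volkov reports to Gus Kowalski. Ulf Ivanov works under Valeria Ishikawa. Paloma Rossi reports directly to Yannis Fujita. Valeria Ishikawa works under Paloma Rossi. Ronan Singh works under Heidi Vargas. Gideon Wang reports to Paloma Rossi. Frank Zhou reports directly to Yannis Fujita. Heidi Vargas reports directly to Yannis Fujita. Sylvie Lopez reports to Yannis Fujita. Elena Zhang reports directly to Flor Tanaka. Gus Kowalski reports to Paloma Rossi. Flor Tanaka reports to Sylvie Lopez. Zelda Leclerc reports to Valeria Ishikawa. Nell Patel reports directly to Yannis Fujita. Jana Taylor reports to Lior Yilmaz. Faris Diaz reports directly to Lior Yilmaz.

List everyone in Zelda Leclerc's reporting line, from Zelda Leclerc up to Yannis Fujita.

Zelda Leclerc -> Valeria Ishikawa -> Paloma Rossi -> Yannis Fujita

Zelda Leclerc reports to Valeria Ishikawa. Valeria Ishikawa reports to Paloma Rossi. Paloma Rossi reports to Yannis Fujita. Yannis Fujita is at the top.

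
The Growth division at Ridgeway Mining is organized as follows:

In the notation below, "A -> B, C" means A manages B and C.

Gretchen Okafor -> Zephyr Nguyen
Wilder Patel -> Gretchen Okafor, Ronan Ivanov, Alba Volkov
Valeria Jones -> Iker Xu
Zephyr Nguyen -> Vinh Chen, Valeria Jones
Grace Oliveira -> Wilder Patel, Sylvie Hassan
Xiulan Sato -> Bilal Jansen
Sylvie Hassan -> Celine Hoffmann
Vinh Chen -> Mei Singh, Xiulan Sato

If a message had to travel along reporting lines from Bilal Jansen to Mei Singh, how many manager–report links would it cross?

Bilal Jansen is 2 levels below Vinh Chen, and Mei Singh is 1 level below Vinh Chen (their lowest common manager). The shortest path runs up from Bilal Jansen to Vinh Chen and back down to Mei Singh: 2 + 1 = 3 links.

3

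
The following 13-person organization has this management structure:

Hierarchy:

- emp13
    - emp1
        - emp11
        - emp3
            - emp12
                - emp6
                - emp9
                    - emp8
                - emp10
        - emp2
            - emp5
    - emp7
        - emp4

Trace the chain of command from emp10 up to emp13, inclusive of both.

emp10 reports to emp12. emp12 reports to emp3. emp3 reports to emp1. emp1 reports to emp13. emp13 is at the top.

emp10 -> emp12 -> emp3 -> emp1 -> emp13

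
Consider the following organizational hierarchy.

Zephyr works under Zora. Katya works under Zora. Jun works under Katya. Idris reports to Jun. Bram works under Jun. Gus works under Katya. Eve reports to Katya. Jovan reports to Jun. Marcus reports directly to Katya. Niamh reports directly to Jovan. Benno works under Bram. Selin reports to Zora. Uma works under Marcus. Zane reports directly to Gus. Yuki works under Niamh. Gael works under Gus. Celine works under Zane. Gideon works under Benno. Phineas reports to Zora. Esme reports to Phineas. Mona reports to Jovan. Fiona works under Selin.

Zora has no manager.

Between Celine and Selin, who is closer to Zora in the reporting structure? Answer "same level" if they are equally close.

Selin

Celine is 4 levels below Zora; Selin is 1. Selin is higher.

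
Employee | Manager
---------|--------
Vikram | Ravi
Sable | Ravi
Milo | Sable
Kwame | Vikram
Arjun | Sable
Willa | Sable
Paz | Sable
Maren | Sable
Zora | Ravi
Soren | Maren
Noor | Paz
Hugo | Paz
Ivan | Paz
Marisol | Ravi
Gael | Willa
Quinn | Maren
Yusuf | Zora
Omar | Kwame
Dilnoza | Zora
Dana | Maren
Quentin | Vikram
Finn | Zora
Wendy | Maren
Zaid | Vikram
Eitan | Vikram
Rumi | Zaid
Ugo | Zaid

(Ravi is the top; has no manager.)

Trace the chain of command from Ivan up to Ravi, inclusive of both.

Ivan reports to Paz. Paz reports to Sable. Sable reports to Ravi. Ravi is at the top.

Ivan -> Paz -> Sable -> Ravi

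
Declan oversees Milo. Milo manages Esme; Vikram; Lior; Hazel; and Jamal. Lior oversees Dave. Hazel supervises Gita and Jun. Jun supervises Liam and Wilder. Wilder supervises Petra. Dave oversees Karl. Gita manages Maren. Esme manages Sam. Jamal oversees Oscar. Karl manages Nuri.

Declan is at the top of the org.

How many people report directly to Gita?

Gita directly manages Maren. That is 1 direct report.

1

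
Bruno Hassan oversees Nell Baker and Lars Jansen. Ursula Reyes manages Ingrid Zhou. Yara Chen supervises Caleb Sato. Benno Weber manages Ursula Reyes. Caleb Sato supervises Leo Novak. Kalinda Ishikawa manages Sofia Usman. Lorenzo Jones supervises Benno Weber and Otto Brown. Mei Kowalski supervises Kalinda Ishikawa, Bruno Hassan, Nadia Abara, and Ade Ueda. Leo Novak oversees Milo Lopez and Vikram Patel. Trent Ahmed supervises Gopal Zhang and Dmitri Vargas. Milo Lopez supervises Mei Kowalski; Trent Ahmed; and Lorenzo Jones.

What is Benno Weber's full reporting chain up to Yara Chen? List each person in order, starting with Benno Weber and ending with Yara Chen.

Benno Weber -> Lorenzo Jones -> Milo Lopez -> Leo Novak -> Caleb Sato -> Yara Chen

Benno Weber reports to Lorenzo Jones. Lorenzo Jones reports to Milo Lopez. Milo Lopez reports to Leo Novak. Leo Novak reports to Caleb Sato. Caleb Sato reports to Yara Chen. Yara Chen is at the top.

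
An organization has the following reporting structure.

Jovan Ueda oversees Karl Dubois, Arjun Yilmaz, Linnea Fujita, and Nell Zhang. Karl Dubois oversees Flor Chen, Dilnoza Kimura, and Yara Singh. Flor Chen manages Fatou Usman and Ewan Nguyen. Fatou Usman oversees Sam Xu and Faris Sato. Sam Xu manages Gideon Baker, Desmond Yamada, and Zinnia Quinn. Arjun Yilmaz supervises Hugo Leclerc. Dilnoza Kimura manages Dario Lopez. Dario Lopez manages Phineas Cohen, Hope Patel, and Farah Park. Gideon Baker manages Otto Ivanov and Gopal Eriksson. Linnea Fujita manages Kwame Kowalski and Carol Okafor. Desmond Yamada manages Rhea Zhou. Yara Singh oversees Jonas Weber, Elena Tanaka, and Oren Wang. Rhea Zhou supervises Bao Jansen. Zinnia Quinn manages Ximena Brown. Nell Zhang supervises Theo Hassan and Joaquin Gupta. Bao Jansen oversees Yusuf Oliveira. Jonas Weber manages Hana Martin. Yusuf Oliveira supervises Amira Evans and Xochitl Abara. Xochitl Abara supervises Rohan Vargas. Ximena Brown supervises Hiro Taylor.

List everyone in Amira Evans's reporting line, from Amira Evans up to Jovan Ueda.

Amira Evans reports to Yusuf Oliveira. Yusuf Oliveira reports to Bao Jansen. Bao Jansen reports to Rhea Zhou. Rhea Zhou reports to Desmond Yamada. Desmond Yamada reports to Sam Xu. Sam Xu reports to Fatou Usman. Fatou Usman reports to Flor Chen. Flor Chen reports to Karl Dubois. Karl Dubois reports to Jovan Ueda. Jovan Ueda is at the top.

Amira Evans -> Yusuf Oliveira -> Bao Jansen -> Rhea Zhou -> Desmond Yamada -> Sam Xu -> Fatou Usman -> Flor Chen -> Karl Dubois -> Jovan Ueda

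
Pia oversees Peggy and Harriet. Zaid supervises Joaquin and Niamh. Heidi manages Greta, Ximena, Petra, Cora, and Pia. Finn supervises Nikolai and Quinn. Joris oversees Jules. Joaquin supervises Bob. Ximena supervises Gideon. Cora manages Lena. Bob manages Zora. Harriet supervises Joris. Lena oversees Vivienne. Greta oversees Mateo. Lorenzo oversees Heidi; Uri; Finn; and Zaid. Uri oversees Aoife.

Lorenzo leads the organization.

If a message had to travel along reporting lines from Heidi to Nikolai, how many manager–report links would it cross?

Heidi is 1 level below Lorenzo, and Nikolai is 2 levels below Lorenzo (their lowest common manager). The shortest path runs up from Heidi to Lorenzo and back down to Nikolai: 1 + 2 = 3 links.

3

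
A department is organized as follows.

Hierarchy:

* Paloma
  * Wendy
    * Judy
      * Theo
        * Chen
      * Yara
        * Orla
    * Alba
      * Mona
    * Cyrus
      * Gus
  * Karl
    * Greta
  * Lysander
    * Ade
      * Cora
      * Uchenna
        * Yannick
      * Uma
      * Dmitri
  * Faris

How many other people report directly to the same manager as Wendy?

Wendy reports to Paloma. Paloma's other direct reports are Karl, Lysander, Faris — 3 peers.

3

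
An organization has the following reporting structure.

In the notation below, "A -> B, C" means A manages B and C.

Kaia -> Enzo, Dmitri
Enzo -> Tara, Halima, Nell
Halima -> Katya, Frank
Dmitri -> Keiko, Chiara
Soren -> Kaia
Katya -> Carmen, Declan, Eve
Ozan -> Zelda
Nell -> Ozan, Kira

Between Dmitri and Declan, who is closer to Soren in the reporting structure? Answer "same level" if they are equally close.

Dmitri

Dmitri is 2 levels below Soren; Declan is 5. Dmitri is higher.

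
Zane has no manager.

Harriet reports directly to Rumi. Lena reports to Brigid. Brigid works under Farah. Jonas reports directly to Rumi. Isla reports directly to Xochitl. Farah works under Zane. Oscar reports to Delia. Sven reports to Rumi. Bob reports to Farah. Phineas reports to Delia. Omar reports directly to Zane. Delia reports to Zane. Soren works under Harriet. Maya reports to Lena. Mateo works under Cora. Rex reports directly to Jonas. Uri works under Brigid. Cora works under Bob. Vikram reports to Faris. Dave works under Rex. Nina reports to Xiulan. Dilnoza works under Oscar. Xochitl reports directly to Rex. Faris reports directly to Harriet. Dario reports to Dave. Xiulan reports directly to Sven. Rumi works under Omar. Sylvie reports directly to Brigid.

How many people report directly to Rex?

2

Rex directly manages Xochitl, Dave. That is 2 direct reports.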